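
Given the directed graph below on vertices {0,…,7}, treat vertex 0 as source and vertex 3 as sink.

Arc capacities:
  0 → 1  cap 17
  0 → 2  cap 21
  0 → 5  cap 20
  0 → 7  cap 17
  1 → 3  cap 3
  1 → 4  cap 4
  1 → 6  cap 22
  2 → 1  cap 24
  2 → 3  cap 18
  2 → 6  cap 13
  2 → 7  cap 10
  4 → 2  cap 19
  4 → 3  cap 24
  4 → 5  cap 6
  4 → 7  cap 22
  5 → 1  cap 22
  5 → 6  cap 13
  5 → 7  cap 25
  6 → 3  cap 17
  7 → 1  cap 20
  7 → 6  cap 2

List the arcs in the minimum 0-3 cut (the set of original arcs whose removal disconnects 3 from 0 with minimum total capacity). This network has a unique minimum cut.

Min-cut arcs: {(1,3), (1,4), (2,3), (6,3)} (total capacity 42)

augment #1: 0→1→3 push 3
augment #2: 0→2→3 push 18
augment #3: 0→1→4→3 push 4
augment #4: 0→1→6→3 push 10
augment #5: 0→2→6→3 push 3
augment #6: 0→5→6→3 push 4
max flow = 42; residual-reachable set from 0 gives S-side
cut edges (S→T): {(1,3), (1,4), (2,3), (6,3)} total cap 42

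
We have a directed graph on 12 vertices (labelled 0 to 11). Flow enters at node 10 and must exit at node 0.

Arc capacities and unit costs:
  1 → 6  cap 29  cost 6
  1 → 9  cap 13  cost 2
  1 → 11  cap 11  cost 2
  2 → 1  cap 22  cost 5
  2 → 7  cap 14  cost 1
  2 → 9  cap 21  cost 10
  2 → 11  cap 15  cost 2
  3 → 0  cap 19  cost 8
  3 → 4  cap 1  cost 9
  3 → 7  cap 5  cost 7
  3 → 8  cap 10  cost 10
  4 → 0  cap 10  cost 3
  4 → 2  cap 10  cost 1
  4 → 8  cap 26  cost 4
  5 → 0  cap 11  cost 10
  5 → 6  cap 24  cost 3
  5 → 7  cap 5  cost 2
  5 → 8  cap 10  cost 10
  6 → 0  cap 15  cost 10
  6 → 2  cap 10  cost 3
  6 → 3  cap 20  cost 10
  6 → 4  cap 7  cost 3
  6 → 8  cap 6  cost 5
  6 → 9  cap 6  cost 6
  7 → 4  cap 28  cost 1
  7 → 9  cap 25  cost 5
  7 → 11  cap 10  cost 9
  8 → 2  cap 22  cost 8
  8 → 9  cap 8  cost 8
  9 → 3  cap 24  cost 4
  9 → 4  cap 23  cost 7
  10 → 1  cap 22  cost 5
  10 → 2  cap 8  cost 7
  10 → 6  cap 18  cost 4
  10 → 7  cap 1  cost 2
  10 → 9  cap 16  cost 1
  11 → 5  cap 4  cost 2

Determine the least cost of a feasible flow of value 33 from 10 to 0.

Minimum cost for 33 units: 406

shortest-cost path #1: 10→7→4→0 push 1 @ unit cost 6 (adds 6)
shortest-cost path #2: 10→6→4→0 push 7 @ unit cost 10 (adds 70)
shortest-cost path #3: 10→9→4→0 push 2 @ unit cost 11 (adds 22)
shortest-cost path #4: 10→9→3→0 push 14 @ unit cost 13 (adds 182)
shortest-cost path #5: 10→6→0 push 9 @ unit cost 14 (adds 126)
total cost = 406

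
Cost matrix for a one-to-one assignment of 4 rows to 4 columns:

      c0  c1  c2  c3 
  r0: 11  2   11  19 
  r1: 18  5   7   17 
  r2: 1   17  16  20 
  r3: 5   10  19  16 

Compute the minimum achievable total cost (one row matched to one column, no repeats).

optimal assignment: row0→col1 (cost 2), row1→col2 (cost 7), row2→col0 (cost 1), row3→col3 (cost 16)
total = 2 + 7 + 1 + 16 = 26

Minimum assignment cost: 26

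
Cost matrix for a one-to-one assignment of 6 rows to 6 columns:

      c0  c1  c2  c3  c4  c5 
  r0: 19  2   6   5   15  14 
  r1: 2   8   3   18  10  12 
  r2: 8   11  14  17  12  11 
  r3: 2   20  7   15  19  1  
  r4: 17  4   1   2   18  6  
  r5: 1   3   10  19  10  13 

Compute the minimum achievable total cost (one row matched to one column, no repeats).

optimal assignment: row0→col1 (cost 2), row1→col2 (cost 3), row2→col4 (cost 12), row3→col5 (cost 1), row4→col3 (cost 2), row5→col0 (cost 1)
total = 2 + 3 + 12 + 1 + 2 + 1 = 21

Minimum assignment cost: 21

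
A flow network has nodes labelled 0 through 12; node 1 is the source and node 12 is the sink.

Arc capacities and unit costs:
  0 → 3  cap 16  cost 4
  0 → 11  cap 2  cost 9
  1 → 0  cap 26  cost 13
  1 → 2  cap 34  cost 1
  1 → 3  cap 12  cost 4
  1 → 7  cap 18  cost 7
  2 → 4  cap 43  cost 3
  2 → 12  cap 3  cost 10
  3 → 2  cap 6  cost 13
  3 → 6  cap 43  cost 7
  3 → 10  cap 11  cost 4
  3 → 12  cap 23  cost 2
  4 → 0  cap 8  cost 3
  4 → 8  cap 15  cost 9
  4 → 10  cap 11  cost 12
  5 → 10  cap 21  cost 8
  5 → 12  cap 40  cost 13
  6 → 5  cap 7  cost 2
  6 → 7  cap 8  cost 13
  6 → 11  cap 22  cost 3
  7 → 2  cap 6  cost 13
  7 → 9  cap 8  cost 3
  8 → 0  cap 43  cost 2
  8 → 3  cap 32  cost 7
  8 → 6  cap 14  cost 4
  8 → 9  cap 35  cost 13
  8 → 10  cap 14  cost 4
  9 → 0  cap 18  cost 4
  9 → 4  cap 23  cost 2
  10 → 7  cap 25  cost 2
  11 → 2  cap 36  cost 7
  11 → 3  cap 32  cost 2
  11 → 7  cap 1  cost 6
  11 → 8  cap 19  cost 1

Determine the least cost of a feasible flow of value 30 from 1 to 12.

shortest-cost path #1: 1→3→12 push 12 @ unit cost 6 (adds 72)
shortest-cost path #2: 1→2→12 push 3 @ unit cost 11 (adds 33)
shortest-cost path #3: 1→2→4→0→3→12 push 8 @ unit cost 13 (adds 104)
shortest-cost path #4: 1→0→3→12 push 3 @ unit cost 19 (adds 57)
shortest-cost path #5: 1→2→4→8→6→5→12 push 4 @ unit cost 32 (adds 128)
total cost = 394

Minimum cost for 30 units: 394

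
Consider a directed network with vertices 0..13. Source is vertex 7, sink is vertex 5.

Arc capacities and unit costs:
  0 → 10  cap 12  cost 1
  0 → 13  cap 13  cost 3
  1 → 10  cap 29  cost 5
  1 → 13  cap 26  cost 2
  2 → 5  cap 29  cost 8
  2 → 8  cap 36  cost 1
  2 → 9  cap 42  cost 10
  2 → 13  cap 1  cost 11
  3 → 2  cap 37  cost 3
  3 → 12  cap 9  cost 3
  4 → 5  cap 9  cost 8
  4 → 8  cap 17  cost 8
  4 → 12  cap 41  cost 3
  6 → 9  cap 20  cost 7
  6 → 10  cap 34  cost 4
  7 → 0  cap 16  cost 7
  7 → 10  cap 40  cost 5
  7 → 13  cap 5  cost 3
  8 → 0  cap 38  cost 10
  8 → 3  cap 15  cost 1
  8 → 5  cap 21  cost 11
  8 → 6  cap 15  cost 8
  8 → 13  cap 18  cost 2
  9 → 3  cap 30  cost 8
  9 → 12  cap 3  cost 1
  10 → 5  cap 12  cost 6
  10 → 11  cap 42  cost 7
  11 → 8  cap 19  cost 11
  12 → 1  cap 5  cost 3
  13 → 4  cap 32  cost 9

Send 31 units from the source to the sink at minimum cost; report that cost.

shortest-cost path #1: 7→10→5 push 12 @ unit cost 11 (adds 132)
shortest-cost path #2: 7→13→4→5 push 5 @ unit cost 20 (adds 100)
shortest-cost path #3: 7→0→13→4→5 push 4 @ unit cost 27 (adds 108)
shortest-cost path #4: 7→10→11→8→5 push 10 @ unit cost 34 (adds 340)
total cost = 680

Minimum cost for 31 units: 680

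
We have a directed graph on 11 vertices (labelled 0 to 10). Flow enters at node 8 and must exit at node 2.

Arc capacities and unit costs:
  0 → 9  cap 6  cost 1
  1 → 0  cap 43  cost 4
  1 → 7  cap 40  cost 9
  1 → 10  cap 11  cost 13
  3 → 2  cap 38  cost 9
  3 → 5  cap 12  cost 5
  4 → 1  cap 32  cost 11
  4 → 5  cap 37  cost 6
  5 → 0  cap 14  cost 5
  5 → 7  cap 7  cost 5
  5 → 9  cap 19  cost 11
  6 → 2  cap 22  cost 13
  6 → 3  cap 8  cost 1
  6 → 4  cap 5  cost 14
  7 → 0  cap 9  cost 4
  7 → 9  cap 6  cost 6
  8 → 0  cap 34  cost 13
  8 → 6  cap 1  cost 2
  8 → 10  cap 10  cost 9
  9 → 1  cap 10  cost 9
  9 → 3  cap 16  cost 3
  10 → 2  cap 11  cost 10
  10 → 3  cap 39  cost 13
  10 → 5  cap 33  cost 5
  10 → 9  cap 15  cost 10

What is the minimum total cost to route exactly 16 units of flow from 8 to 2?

shortest-cost path #1: 8→6→3→2 push 1 @ unit cost 12 (adds 12)
shortest-cost path #2: 8→10→2 push 10 @ unit cost 19 (adds 190)
shortest-cost path #3: 8→0→9→3→2 push 5 @ unit cost 26 (adds 130)
total cost = 332

Minimum cost for 16 units: 332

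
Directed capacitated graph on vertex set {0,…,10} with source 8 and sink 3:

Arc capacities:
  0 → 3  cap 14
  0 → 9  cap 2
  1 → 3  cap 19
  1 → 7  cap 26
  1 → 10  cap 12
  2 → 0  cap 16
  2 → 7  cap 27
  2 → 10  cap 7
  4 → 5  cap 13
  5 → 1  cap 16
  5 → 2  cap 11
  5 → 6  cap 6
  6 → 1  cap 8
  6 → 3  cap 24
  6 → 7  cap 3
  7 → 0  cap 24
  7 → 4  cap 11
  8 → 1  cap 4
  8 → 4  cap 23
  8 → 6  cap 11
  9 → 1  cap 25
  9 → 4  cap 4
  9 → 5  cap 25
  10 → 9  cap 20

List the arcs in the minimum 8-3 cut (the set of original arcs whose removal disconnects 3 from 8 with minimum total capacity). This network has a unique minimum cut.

Min-cut arcs: {(4,5), (8,1), (8,6)} (total capacity 28)

augment #1: 8→1→3 push 4
augment #2: 8→6→3 push 11
augment #3: 8→4→5→1→3 push 13
max flow = 28; residual-reachable set from 8 gives S-side
cut edges (S→T): {(4,5), (8,1), (8,6)} total cap 28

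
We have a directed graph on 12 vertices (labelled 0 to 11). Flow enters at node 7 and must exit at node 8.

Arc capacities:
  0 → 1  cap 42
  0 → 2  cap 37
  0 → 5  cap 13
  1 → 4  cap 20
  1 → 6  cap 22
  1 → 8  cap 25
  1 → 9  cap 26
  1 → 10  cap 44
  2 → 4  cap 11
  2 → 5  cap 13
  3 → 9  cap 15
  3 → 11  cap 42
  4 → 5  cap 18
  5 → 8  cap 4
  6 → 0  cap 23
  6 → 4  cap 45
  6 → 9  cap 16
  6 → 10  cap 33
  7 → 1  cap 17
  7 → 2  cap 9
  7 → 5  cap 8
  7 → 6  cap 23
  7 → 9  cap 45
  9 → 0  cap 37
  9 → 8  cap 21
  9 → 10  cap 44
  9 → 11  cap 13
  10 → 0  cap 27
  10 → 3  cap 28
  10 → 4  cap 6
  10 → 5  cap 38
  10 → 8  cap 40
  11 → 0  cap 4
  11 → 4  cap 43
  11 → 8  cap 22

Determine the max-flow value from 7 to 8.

Maximum flow value: 89

augment #1: 7→1→8 bottleneck 17, total now 17
augment #2: 7→5→8 bottleneck 4, total now 21
augment #3: 7→9→8 bottleneck 21, total now 42
augment #4: 7→6→10→8 bottleneck 23, total now 65
augment #5: 7→9→10→8 bottleneck 17, total now 82
augment #6: 7→9→11→8 bottleneck 7, total now 89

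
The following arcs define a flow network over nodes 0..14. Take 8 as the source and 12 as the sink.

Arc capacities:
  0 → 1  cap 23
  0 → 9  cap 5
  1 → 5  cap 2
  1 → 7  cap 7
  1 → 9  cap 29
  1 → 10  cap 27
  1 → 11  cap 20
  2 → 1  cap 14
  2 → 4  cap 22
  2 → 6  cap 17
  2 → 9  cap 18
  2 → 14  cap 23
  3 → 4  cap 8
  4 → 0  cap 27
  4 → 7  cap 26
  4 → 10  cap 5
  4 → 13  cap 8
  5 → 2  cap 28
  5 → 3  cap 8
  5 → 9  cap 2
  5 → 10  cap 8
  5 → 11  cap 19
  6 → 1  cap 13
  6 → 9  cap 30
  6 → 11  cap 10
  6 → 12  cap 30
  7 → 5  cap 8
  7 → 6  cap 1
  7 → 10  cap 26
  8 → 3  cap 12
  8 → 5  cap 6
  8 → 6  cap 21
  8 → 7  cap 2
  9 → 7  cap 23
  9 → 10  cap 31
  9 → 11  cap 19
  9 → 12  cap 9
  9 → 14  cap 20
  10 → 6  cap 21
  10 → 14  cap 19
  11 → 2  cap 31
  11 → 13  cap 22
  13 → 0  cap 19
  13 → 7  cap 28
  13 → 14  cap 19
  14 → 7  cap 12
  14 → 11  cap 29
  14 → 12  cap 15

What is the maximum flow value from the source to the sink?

Maximum flow value: 37

augment #1: 8→6→12 bottleneck 21, total now 21
augment #2: 8→5→9→12 bottleneck 2, total now 23
augment #3: 8→7→6→12 bottleneck 1, total now 24
augment #4: 8→5→2→6→12 bottleneck 4, total now 28
augment #5: 8→7→10→6→12 bottleneck 1, total now 29
augment #6: 8→3→4→0→9→12 bottleneck 5, total now 34
augment #7: 8→3→4→10→6→12 bottleneck 3, total now 37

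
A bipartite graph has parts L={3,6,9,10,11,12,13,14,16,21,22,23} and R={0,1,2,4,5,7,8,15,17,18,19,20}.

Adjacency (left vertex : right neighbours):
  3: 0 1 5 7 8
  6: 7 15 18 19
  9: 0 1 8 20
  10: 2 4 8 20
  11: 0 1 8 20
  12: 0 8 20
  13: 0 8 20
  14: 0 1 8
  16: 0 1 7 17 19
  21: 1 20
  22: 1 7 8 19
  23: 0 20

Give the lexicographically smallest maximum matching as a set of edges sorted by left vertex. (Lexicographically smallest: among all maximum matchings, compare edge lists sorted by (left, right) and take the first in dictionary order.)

Lex-smallest maximum matching: {(3,5), (6,7), (9,0), (10,2), (11,1), (12,8), (13,20), (16,17), (22,19)}

|M| = 9 (so the lex-smallest maximum matching has 9 edges)
process left vertices in ascending order; for each, take the smallest-labelled available neighbour that still permits 9 edges overall, or leave it unmatched if none does
lex-smallest matching: {3-5, 6-7, 9-0, 10-2, 11-1, 12-8, 13-20, 16-17, 22-19}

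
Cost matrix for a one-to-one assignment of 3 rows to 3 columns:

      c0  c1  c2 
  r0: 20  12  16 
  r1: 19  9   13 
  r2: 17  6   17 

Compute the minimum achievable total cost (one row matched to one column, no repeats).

optimal assignment: row0→col0 (cost 20), row1→col2 (cost 13), row2→col1 (cost 6)
total = 20 + 13 + 6 = 39

Minimum assignment cost: 39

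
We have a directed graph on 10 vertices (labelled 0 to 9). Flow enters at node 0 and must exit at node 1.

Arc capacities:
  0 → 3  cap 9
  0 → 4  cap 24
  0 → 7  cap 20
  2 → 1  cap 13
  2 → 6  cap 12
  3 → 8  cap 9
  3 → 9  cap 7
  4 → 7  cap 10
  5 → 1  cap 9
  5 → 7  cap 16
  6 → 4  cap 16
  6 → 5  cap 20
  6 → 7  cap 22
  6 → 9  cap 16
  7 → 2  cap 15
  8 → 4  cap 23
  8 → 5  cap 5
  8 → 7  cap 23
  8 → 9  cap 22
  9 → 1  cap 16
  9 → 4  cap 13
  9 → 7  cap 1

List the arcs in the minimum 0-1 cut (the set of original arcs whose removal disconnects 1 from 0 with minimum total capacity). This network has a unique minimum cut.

augment #1: 0→3→9→1 push 7
augment #2: 0→7→2→1 push 13
augment #3: 0→3→8→5→1 push 2
augment #4: 0→7→2→6→5→1 push 2
max flow = 24; residual-reachable set from 0 gives S-side
cut edges (S→T): {(0,3), (7,2)} total cap 24

Min-cut arcs: {(0,3), (7,2)} (total capacity 24)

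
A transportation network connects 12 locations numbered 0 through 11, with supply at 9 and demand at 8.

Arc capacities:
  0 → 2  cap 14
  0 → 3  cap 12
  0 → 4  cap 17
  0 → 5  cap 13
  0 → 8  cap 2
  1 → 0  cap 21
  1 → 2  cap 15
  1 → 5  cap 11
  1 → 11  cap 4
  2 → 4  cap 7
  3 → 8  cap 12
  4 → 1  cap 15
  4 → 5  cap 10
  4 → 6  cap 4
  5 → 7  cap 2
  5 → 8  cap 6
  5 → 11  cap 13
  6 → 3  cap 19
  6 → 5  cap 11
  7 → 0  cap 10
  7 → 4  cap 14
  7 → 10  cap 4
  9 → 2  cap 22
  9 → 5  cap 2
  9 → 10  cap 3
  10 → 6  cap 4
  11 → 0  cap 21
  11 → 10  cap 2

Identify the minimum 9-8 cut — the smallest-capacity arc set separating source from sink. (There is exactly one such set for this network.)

Min-cut arcs: {(2,4), (9,5), (9,10)} (total capacity 12)

augment #1: 9→5→8 push 2
augment #2: 9→2→4→5→8 push 4
augment #3: 9→10→6→3→8 push 3
augment #4: 9→2→4→1→0→8 push 2
augment #5: 9→2→4→6→3→8 push 1
max flow = 12; residual-reachable set from 9 gives S-side
cut edges (S→T): {(2,4), (9,5), (9,10)} total cap 12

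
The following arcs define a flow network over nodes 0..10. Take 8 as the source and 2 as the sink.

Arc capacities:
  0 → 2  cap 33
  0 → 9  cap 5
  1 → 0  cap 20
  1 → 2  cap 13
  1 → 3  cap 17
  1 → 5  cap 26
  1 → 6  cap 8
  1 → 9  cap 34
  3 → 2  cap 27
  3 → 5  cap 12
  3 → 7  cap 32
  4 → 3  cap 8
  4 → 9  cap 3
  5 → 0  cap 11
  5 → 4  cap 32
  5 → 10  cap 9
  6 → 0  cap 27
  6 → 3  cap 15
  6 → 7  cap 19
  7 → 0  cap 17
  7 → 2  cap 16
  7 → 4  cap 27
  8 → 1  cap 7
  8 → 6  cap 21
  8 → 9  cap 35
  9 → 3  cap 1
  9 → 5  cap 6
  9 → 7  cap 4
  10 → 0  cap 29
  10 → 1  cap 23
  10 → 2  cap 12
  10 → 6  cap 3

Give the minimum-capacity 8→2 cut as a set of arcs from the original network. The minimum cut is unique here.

augment #1: 8→1→2 push 7
augment #2: 8→6→0→2 push 21
augment #3: 8→9→3→2 push 1
augment #4: 8→9→7→2 push 4
augment #5: 8→9→5→0→2 push 6
max flow = 39; residual-reachable set from 8 gives S-side
cut edges (S→T): {(8,1), (8,6), (9,3), (9,5), (9,7)} total cap 39

Min-cut arcs: {(8,1), (8,6), (9,3), (9,5), (9,7)} (total capacity 39)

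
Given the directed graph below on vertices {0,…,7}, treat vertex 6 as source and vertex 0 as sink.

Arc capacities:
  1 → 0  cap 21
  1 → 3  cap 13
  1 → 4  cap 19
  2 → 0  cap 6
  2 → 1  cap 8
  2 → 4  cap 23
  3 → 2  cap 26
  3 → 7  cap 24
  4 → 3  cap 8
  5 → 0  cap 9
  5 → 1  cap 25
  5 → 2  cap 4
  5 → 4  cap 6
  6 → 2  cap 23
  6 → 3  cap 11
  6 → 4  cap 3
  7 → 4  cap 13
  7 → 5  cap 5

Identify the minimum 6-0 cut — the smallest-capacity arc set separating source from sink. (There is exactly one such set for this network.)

Min-cut arcs: {(2,0), (2,1), (7,5)} (total capacity 19)

augment #1: 6→2→0 push 6
augment #2: 6→2→1→0 push 8
augment #3: 6→3→7→5→0 push 5
max flow = 19; residual-reachable set from 6 gives S-side
cut edges (S→T): {(2,0), (2,1), (7,5)} total cap 19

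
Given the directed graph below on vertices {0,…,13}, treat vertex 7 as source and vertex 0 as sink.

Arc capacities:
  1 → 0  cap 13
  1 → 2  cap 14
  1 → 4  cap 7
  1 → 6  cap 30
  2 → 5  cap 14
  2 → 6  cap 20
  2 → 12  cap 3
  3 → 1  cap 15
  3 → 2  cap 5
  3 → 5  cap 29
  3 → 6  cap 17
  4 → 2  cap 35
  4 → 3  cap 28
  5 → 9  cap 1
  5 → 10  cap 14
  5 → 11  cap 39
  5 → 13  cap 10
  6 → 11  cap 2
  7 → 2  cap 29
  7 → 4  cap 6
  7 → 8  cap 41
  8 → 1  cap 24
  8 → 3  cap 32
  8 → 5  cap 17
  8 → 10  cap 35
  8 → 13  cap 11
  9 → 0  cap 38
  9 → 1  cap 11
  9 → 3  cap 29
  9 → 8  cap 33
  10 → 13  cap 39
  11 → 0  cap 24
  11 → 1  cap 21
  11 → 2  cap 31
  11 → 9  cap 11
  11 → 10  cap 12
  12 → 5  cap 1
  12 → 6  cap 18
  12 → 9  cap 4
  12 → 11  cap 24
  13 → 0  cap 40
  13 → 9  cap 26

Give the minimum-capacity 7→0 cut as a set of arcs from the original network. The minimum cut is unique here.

augment #1: 7→8→1→0 push 13
augment #2: 7→8→13→0 push 11
augment #3: 7→2→5→9→0 push 1
augment #4: 7→2→5→11→0 push 13
augment #5: 7→2→6→11→0 push 2
augment #6: 7→2→12→9→0 push 3
augment #7: 7→8→5→11→0 push 9
augment #8: 7→8→5→13→0 push 8
augment #9: 7→4→3→5→13→0 push 2
augment #10: 7→4→3→5→10→13→0 push 4
max flow = 66; residual-reachable set from 7 gives S-side
cut edges (S→T): {(2,5), (2,12), (6,11), (7,4), (7,8)} total cap 66

Min-cut arcs: {(2,5), (2,12), (6,11), (7,4), (7,8)} (total capacity 66)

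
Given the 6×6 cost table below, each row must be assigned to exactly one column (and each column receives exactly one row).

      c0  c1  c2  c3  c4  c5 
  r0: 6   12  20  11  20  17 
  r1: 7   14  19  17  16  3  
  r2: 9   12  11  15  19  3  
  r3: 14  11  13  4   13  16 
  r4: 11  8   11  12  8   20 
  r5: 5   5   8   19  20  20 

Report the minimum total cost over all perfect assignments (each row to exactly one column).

optimal assignment: row0→col0 (cost 6), row1→col5 (cost 3), row2→col2 (cost 11), row3→col3 (cost 4), row4→col4 (cost 8), row5→col1 (cost 5)
total = 6 + 3 + 11 + 4 + 8 + 5 = 37

Minimum assignment cost: 37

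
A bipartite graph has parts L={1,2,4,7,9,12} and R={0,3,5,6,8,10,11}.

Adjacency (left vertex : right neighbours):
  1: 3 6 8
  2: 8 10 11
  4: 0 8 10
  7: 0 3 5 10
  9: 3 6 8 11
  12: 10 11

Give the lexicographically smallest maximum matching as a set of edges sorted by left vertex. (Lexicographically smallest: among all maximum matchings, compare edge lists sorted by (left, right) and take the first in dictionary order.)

Lex-smallest maximum matching: {(1,3), (2,8), (4,0), (7,5), (9,6), (12,10)}

|M| = 6 (so the lex-smallest maximum matching has 6 edges)
process left vertices in ascending order; for each, take the smallest-labelled available neighbour that still permits 6 edges overall, or leave it unmatched if none does
lex-smallest matching: {1-3, 2-8, 4-0, 7-5, 9-6, 12-10}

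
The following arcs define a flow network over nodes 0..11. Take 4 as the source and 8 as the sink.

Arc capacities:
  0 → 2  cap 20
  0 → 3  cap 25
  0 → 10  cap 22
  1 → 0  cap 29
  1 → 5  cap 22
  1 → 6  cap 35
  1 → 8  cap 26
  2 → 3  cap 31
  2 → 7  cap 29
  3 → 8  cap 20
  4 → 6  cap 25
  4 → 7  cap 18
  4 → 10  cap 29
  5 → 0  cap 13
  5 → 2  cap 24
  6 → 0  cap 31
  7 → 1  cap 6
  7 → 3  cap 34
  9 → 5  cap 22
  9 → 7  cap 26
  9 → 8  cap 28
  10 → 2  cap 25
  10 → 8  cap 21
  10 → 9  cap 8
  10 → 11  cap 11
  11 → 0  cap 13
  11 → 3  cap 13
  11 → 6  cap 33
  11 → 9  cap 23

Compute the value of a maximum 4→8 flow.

Maximum flow value: 66

augment #1: 4→10→8 bottleneck 21, total now 21
augment #2: 4→7→1→8 bottleneck 6, total now 27
augment #3: 4→7→3→8 bottleneck 12, total now 39
augment #4: 4→10→9→8 bottleneck 8, total now 47
augment #5: 4→6→0→3→8 bottleneck 8, total now 55
augment #6: 4→6→0→10→11→9→8 bottleneck 11, total now 66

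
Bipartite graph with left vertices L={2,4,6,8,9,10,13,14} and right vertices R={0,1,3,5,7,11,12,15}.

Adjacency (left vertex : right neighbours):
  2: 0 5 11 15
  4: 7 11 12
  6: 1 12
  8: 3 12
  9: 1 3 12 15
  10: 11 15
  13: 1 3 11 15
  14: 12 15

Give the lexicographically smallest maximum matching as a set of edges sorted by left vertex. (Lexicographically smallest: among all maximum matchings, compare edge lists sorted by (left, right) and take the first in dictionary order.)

Lex-smallest maximum matching: {(2,0), (4,7), (6,1), (8,3), (9,12), (10,11), (13,15)}

|M| = 7 (so the lex-smallest maximum matching has 7 edges)
process left vertices in ascending order; for each, take the smallest-labelled available neighbour that still permits 7 edges overall, or leave it unmatched if none does
lex-smallest matching: {2-0, 4-7, 6-1, 8-3, 9-12, 10-11, 13-15}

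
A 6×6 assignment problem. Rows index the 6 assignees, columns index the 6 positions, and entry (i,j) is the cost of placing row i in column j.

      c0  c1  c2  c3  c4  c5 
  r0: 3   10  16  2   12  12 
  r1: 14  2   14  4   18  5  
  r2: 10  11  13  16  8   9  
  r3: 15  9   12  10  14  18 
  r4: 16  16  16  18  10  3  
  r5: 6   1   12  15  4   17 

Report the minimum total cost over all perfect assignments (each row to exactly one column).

optimal assignment: row0→col0 (cost 3), row1→col3 (cost 4), row2→col4 (cost 8), row3→col2 (cost 12), row4→col5 (cost 3), row5→col1 (cost 1)
total = 3 + 4 + 8 + 12 + 3 + 1 = 31

Minimum assignment cost: 31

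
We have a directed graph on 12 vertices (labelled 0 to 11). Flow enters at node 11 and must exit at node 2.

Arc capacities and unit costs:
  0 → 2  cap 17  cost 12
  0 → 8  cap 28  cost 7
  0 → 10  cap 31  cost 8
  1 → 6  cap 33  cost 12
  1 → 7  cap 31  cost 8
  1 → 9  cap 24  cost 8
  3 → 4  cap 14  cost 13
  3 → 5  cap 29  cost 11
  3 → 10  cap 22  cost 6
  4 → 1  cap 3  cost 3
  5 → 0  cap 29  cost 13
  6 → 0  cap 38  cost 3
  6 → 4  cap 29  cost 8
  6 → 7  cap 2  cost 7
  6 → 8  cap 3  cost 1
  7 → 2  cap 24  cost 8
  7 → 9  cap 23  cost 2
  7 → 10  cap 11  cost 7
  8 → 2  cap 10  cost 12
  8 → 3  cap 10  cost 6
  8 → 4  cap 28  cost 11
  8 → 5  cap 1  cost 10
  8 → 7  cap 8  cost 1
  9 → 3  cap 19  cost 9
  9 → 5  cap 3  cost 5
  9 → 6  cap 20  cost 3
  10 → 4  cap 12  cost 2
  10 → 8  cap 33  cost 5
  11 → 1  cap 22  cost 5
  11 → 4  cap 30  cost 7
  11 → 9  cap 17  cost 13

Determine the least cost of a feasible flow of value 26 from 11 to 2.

Minimum cost for 26 units: 572

shortest-cost path #1: 11→1→7→2 push 22 @ unit cost 21 (adds 462)
shortest-cost path #2: 11→4→1→7→2 push 2 @ unit cost 26 (adds 52)
shortest-cost path #3: 11→9→6→8→2 push 2 @ unit cost 29 (adds 58)
total cost = 572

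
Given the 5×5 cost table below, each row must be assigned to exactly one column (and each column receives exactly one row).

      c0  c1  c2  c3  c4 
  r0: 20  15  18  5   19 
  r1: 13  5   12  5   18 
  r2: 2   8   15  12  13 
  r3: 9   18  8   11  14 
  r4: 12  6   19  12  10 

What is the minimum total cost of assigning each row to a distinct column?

Minimum assignment cost: 30

optimal assignment: row0→col3 (cost 5), row1→col1 (cost 5), row2→col0 (cost 2), row3→col2 (cost 8), row4→col4 (cost 10)
total = 5 + 5 + 2 + 8 + 10 = 30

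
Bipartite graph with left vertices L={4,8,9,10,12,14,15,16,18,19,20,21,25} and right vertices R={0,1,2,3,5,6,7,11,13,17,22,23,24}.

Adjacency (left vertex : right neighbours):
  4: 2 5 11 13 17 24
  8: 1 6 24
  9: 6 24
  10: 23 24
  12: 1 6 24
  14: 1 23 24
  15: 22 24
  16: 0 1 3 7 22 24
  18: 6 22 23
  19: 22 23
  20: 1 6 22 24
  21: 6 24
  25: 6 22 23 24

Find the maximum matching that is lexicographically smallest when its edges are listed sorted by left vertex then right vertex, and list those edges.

|M| = 7 (so the lex-smallest maximum matching has 7 edges)
process left vertices in ascending order; for each, take the smallest-labelled available neighbour that still permits 7 edges overall, or leave it unmatched if none does
lex-smallest matching: {4-2, 8-1, 9-6, 10-23, 12-24, 15-22, 16-0}

Lex-smallest maximum matching: {(4,2), (8,1), (9,6), (10,23), (12,24), (15,22), (16,0)}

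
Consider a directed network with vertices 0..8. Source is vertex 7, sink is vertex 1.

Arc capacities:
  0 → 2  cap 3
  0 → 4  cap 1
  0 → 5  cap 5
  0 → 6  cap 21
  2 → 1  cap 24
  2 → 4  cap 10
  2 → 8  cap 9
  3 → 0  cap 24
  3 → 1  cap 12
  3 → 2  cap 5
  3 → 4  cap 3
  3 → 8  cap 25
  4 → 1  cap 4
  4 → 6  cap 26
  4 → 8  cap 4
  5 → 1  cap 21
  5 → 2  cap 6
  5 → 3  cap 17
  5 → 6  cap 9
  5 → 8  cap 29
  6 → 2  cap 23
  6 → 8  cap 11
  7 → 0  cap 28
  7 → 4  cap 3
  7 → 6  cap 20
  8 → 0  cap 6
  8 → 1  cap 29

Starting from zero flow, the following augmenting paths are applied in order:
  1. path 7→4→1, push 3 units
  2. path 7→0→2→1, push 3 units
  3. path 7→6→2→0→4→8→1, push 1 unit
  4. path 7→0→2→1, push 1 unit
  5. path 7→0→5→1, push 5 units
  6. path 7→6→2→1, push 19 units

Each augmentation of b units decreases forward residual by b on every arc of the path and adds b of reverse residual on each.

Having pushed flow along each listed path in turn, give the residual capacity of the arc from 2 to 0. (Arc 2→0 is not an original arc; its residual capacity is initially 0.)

Residual capacity of (2,0): 3

after path 1 (7→4→1, push 3): res(2,0)=0
after path 2 (7→0→2→1, push 3): res(2,0)=3
after path 3 (7→6→2→0→4→8→1, push 1): res(2,0)=2
after path 4 (7→0→2→1, push 1): res(2,0)=3
after path 5 (7→0→5→1, push 5): res(2,0)=3
after path 6 (7→6→2→1, push 19): res(2,0)=3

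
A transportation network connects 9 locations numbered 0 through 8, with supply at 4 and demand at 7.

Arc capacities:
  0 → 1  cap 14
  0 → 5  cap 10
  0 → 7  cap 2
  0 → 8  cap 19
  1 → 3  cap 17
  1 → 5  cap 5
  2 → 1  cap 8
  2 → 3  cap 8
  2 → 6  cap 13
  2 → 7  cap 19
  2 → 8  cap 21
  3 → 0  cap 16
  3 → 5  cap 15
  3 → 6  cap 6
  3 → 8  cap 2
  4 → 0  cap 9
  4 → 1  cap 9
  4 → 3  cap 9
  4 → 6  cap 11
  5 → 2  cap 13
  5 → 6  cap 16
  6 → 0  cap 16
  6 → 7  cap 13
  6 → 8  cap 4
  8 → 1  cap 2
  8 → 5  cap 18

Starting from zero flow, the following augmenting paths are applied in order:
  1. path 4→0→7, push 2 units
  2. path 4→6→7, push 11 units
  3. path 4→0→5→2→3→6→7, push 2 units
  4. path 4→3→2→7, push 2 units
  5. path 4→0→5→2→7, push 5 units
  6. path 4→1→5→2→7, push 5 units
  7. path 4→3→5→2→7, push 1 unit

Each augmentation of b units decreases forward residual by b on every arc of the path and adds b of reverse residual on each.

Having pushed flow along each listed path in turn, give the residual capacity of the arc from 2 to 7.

after path 1 (4→0→7, push 2): res(2,7)=19
after path 2 (4→6→7, push 11): res(2,7)=19
after path 3 (4→0→5→2→3→6→7, push 2): res(2,7)=19
after path 4 (4→3→2→7, push 2): res(2,7)=17
after path 5 (4→0→5→2→7, push 5): res(2,7)=12
after path 6 (4→1→5→2→7, push 5): res(2,7)=7
after path 7 (4→3→5→2→7, push 1): res(2,7)=6

Residual capacity of (2,7): 6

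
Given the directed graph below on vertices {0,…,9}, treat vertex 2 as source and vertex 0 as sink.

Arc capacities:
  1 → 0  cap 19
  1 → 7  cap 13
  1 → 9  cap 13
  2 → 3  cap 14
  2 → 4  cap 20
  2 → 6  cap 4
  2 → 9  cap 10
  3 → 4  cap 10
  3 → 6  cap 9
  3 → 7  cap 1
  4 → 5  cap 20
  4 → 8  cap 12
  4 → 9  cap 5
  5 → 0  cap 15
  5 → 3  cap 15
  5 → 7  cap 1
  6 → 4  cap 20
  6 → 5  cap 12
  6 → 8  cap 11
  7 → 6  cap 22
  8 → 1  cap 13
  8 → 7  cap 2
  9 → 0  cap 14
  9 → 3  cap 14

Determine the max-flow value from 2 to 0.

augment #1: 2→9→0 bottleneck 10, total now 10
augment #2: 2→4→5→0 bottleneck 15, total now 25
augment #3: 2→4→9→0 bottleneck 4, total now 29
augment #4: 2→4→8→1→0 bottleneck 1, total now 30
augment #5: 2→6→8→1→0 bottleneck 4, total now 34
augment #6: 2→3→4→8→1→0 bottleneck 8, total now 42

Maximum flow value: 42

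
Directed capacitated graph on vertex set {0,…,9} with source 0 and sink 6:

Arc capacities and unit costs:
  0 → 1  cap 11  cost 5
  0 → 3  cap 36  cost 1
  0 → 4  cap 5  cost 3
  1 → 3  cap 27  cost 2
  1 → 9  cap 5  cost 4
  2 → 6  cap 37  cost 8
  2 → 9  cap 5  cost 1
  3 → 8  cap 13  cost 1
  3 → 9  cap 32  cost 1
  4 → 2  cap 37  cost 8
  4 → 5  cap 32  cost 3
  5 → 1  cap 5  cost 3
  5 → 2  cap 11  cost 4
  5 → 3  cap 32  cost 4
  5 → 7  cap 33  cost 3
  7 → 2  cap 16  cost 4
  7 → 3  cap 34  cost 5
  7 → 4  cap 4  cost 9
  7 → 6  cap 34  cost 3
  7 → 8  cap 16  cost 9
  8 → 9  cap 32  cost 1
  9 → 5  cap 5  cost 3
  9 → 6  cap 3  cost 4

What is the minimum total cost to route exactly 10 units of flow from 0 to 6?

Minimum cost for 10 units: 97

shortest-cost path #1: 0→3→9→6 push 3 @ unit cost 6 (adds 18)
shortest-cost path #2: 0→3→9→5→7→6 push 5 @ unit cost 11 (adds 55)
shortest-cost path #3: 0→4→5→7→6 push 2 @ unit cost 12 (adds 24)
total cost = 97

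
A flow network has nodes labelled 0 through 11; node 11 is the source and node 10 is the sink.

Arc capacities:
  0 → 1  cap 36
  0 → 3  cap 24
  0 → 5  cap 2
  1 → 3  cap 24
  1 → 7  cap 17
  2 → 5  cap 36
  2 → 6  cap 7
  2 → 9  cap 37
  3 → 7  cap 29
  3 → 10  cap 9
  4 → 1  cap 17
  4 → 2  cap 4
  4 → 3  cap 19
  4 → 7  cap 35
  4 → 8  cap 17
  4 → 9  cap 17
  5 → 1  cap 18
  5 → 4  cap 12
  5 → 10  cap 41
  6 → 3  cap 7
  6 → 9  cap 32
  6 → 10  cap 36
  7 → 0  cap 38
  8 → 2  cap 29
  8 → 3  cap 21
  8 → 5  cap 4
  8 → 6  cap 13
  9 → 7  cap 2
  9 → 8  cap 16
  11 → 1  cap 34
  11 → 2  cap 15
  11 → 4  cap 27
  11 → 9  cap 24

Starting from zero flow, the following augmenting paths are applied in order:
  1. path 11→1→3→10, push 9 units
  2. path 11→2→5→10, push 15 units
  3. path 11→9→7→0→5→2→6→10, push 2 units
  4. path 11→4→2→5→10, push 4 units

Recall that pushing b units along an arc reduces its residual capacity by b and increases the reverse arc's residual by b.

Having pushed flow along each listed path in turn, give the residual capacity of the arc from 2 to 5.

after path 1 (11→1→3→10, push 9): res(2,5)=36
after path 2 (11→2→5→10, push 15): res(2,5)=21
after path 3 (11→9→7→0→5→2→6→10, push 2): res(2,5)=23
after path 4 (11→4→2→5→10, push 4): res(2,5)=19

Residual capacity of (2,5): 19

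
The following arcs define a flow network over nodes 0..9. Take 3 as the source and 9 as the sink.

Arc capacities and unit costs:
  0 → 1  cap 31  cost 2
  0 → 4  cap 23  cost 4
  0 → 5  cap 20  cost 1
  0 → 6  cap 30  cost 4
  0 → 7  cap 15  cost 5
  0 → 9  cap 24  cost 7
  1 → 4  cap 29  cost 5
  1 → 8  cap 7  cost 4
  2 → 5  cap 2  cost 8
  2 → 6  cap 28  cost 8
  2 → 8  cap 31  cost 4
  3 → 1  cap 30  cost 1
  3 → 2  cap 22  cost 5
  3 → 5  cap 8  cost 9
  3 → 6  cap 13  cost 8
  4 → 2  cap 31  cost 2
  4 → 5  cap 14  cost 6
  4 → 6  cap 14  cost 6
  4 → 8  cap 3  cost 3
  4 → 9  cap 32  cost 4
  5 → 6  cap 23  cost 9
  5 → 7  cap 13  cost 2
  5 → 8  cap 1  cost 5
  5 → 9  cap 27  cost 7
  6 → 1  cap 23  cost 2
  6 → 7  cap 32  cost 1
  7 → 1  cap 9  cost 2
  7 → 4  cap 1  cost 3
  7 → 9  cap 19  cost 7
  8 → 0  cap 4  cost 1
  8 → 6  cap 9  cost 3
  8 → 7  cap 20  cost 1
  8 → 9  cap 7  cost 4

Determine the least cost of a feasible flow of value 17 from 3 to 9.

Minimum cost for 17 units: 163

shortest-cost path #1: 3→1→8→9 push 7 @ unit cost 9 (adds 63)
shortest-cost path #2: 3→1→4→9 push 10 @ unit cost 10 (adds 100)
total cost = 163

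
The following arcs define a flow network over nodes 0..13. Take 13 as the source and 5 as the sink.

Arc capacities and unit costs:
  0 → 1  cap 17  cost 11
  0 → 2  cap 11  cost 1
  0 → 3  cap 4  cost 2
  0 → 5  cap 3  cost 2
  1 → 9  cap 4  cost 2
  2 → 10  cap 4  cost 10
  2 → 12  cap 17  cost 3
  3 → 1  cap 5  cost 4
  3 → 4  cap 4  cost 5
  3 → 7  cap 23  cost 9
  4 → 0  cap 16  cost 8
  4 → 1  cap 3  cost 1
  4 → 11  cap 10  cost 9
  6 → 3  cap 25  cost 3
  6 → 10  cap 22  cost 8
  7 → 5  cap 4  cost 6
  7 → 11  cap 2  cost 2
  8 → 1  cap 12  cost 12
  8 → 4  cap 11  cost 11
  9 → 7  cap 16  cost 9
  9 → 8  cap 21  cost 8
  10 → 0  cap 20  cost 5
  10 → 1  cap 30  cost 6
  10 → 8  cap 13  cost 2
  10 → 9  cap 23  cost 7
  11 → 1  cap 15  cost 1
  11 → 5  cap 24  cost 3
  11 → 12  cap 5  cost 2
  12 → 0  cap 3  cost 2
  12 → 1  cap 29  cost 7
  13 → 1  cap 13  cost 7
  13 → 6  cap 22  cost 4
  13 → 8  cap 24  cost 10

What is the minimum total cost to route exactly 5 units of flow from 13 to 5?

shortest-cost path #1: 13→6→10→0→5 push 3 @ unit cost 19 (adds 57)
shortest-cost path #2: 13→6→3→7→11→5 push 2 @ unit cost 21 (adds 42)
total cost = 99

Minimum cost for 5 units: 99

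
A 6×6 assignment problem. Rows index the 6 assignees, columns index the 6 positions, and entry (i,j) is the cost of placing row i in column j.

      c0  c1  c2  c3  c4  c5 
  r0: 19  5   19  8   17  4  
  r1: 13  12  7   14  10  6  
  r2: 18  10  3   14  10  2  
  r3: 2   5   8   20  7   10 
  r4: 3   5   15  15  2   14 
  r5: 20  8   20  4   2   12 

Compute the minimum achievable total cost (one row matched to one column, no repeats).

one of 2 optimal assignments: row0→col1 (cost 5), row1→col2 (cost 7), row2→col5 (cost 2), row3→col0 (cost 2), row4→col4 (cost 2), row5→col3 (cost 4)
total = 5 + 7 + 2 + 2 + 2 + 4 = 22

Minimum assignment cost: 22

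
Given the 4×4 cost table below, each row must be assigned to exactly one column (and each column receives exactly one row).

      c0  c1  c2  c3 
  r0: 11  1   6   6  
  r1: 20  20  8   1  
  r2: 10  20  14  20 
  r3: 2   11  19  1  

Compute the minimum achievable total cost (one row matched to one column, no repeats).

Minimum assignment cost: 18

optimal assignment: row0→col1 (cost 1), row1→col3 (cost 1), row2→col2 (cost 14), row3→col0 (cost 2)
total = 1 + 1 + 14 + 2 = 18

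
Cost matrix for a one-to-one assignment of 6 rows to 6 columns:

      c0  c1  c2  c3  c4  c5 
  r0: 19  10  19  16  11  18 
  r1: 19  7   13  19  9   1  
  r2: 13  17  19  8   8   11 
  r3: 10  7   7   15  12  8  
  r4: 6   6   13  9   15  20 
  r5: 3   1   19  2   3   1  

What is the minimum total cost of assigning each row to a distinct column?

one of 2 optimal assignments: row0→col1 (cost 10), row1→col5 (cost 1), row2→col4 (cost 8), row3→col2 (cost 7), row4→col0 (cost 6), row5→col3 (cost 2)
total = 10 + 1 + 8 + 7 + 6 + 2 = 34

Minimum assignment cost: 34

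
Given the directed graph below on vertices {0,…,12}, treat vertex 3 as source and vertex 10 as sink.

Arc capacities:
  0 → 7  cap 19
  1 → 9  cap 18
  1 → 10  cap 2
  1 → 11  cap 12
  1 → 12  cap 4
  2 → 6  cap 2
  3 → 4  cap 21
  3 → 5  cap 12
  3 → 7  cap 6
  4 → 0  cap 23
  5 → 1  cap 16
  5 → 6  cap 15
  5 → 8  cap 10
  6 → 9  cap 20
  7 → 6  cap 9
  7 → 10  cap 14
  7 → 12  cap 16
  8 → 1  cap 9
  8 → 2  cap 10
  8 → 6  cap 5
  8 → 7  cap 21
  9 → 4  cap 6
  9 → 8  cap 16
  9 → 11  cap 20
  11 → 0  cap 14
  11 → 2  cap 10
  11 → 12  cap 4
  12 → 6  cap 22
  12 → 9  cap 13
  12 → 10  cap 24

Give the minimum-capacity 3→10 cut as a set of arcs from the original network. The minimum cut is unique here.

augment #1: 3→7→10 push 6
augment #2: 3→5→1→10 push 2
augment #3: 3→4→0→7→10 push 8
augment #4: 3→5→1→12→10 push 4
augment #5: 3→4→0→7→12→10 push 11
augment #6: 3→5→1→11→12→10 push 4
augment #7: 3→5→8→7→12→10 push 2
max flow = 37; residual-reachable set from 3 gives S-side
cut edges (S→T): {(0,7), (3,5), (3,7)} total cap 37

Min-cut arcs: {(0,7), (3,5), (3,7)} (total capacity 37)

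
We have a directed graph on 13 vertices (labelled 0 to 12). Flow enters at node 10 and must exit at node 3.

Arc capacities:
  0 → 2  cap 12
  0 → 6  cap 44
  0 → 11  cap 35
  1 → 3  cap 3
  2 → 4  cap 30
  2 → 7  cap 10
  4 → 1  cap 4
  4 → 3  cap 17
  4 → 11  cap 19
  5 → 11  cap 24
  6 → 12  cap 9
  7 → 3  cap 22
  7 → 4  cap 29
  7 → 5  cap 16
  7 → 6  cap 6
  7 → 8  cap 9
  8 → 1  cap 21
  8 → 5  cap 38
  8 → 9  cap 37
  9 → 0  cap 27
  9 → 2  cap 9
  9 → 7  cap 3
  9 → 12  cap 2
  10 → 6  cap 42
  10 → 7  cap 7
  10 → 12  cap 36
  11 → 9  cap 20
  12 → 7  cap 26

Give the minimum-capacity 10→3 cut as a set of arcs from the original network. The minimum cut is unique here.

Min-cut arcs: {(10,7), (12,7)} (total capacity 33)

augment #1: 10→7→3 push 7
augment #2: 10→12→7→3 push 15
augment #3: 10→12→7→4→3 push 11
max flow = 33; residual-reachable set from 10 gives S-side
cut edges (S→T): {(10,7), (12,7)} total cap 33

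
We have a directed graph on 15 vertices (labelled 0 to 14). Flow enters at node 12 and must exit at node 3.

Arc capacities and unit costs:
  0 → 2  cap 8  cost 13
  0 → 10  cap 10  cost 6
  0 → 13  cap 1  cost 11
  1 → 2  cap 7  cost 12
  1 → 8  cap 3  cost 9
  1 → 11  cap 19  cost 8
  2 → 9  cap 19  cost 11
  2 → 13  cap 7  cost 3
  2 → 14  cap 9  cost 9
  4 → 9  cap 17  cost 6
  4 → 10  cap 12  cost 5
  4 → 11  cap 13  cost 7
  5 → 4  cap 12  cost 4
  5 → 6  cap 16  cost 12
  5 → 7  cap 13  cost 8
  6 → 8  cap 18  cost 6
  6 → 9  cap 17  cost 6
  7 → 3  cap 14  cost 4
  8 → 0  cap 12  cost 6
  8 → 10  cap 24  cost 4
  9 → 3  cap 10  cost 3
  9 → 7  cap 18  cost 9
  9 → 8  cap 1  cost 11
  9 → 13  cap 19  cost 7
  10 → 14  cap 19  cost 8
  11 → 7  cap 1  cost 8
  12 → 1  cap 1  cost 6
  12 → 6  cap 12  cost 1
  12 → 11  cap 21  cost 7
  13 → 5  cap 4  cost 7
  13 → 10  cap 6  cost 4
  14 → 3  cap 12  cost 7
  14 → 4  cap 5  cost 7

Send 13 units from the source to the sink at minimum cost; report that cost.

Minimum cost for 13 units: 159

shortest-cost path #1: 12→6→9→3 push 10 @ unit cost 10 (adds 100)
shortest-cost path #2: 12→11→7→3 push 1 @ unit cost 19 (adds 19)
shortest-cost path #3: 12→6→9→7→3 push 2 @ unit cost 20 (adds 40)
total cost = 159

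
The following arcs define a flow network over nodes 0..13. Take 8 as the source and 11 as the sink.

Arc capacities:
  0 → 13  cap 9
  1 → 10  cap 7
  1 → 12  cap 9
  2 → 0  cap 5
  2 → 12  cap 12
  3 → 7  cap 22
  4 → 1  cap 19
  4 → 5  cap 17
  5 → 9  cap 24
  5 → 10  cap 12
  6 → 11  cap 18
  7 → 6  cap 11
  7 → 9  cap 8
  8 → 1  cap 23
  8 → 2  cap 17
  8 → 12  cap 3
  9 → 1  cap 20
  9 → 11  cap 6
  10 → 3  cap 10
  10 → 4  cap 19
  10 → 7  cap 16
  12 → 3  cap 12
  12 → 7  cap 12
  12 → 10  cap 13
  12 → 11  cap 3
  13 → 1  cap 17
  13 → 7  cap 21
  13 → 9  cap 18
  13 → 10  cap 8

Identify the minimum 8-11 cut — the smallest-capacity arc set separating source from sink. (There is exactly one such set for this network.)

Min-cut arcs: {(7,6), (9,11), (12,11)} (total capacity 20)

augment #1: 8→12→11 push 3
augment #2: 8→1→10→7→6→11 push 7
augment #3: 8→1→12→7→6→11 push 4
augment #4: 8→1→12→7→9→11 push 5
augment #5: 8→2→0→13→9→11 push 1
max flow = 20; residual-reachable set from 8 gives S-side
cut edges (S→T): {(7,6), (9,11), (12,11)} total cap 20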